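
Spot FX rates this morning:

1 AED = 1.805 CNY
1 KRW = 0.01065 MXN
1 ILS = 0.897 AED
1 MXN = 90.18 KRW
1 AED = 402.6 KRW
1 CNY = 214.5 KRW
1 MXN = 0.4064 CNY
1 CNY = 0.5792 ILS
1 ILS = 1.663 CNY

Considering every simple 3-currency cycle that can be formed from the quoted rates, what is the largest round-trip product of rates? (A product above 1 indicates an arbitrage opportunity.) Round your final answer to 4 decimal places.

0.9378

ILS→AED→CNY→ILS: 0.897 × 1.805 × 0.5792 = 0.93777
CNY→KRW→MXN→CNY: 214.5 × 0.01065 × 0.4064 = 0.92839
Maximum is ILS→AED→CNY→ILS at 0.9378; no arbitrage — every cycle loses value.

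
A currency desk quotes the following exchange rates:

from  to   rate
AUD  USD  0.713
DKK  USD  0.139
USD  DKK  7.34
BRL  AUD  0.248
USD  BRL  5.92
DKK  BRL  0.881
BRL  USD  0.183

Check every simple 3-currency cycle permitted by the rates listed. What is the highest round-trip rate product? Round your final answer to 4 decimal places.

DKK→BRL→USD→DKK: 0.881 × 0.183 × 7.34 = 1.18338
AUD→USD→BRL→AUD: 0.713 × 5.92 × 0.248 = 1.04680
Maximum is DKK→BRL→USD→DKK at 1.1834; arbitrage exists.

1.1834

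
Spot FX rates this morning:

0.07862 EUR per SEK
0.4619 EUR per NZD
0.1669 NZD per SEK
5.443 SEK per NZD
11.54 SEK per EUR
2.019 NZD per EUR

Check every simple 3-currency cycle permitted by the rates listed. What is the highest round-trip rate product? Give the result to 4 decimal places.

0.8896

SEK→NZD→EUR→SEK: 0.1669 × 0.4619 × 11.54 = 0.88963
SEK→EUR→NZD→SEK: 0.07862 × 2.019 × 5.443 = 0.86399
Maximum is SEK→NZD→EUR→SEK at 0.8896; no arbitrage — every cycle loses value.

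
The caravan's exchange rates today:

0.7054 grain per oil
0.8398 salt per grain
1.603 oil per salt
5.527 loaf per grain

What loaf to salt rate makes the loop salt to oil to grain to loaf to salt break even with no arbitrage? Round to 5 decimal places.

0.16001

Known legs of the cycle: 1.603 × 0.7054 × 5.527 = 6.2496895174
For no arbitrage the full-cycle product must be 1, so the missing rate is 1 / 6.2496895174 ≈ 0.1600079.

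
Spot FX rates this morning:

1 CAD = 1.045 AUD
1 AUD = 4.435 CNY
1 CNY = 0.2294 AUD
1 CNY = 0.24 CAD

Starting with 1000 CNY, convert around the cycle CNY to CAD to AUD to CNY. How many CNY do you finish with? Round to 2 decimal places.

1000 CNY × 0.24 = 240 CAD
240 CAD × 1.045 = 250.8 AUD
250.8 AUD × 4.435 = 1112.298 CNY

1112.30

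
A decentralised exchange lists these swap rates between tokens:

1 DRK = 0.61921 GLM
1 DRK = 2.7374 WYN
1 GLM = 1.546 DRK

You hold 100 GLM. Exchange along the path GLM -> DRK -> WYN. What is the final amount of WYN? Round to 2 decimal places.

423.20

100 GLM × 1.546 = 154.6 DRK
154.6 DRK × 2.7374 = 423.20204 WYN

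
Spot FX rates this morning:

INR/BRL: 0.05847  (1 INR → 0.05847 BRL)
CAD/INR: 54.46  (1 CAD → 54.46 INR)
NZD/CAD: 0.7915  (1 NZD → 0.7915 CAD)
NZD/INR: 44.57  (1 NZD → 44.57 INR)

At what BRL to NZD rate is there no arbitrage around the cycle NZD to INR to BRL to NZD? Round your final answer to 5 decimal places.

0.38373

Known legs of the cycle: 44.57 × 0.05847 = 2.6060079
For no arbitrage the full-cycle product must be 1, so the missing rate is 1 / 2.6060079 ≈ 0.3837287.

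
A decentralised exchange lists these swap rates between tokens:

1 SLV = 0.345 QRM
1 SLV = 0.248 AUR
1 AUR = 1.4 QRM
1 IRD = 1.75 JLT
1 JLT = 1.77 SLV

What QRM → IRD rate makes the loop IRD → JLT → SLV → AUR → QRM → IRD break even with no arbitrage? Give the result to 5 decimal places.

Known legs of the cycle: 1.75 × 1.77 × 0.248 × 1.4 = 1.075452
For no arbitrage the full-cycle product must be 1, so the missing rate is 1 / 1.075452 ≈ 0.9298416.

0.92984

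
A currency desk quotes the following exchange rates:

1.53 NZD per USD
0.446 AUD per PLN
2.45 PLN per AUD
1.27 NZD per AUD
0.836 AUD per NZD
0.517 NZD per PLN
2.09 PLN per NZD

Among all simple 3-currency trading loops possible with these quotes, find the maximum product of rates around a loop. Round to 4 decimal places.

1.1838

PLN→AUD→NZD→PLN: 0.446 × 1.27 × 2.09 = 1.18382
PLN→NZD→AUD→PLN: 0.517 × 0.836 × 2.45 = 1.05892
Maximum is PLN→AUD→NZD→PLN at 1.1838; arbitrage exists.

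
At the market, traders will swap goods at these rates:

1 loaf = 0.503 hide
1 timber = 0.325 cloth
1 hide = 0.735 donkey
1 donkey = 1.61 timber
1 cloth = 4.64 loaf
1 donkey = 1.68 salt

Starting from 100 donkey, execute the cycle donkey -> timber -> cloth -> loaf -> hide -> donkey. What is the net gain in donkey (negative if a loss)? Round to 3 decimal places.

100 donkey × 1.61 = 161 timber
161 timber × 0.325 = 52.325 cloth
52.325 cloth × 4.64 = 242.788 loaf
242.788 loaf × 0.503 = 122.122364 hide
122.122364 hide × 0.735 = 89.75993754 donkey
Net change: 89.75993754 − 100 = -10.24006246 donkey

-10.240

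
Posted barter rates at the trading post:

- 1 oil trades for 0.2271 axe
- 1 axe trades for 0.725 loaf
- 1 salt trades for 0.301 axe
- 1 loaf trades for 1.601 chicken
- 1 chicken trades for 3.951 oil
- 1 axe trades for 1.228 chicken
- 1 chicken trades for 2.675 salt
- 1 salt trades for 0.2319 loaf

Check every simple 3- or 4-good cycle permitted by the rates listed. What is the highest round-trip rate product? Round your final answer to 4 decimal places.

chicken→oil→axe→chicken: 3.951 × 0.2271 × 1.228 = 1.10185
loaf→chicken→oil→axe→loaf: 1.601 × 3.951 × 0.2271 × 0.725 = 1.04149
loaf→chicken→salt→loaf: 1.601 × 2.675 × 0.2319 = 0.99315
chicken→salt→axe→chicken: 2.675 × 0.301 × 1.228 = 0.98875
loaf→chicken→salt→axe→loaf: 1.601 × 2.675 × 0.301 × 0.725 = 0.93459
Maximum is chicken→oil→axe→chicken at 1.1019; arbitrage exists.

1.1019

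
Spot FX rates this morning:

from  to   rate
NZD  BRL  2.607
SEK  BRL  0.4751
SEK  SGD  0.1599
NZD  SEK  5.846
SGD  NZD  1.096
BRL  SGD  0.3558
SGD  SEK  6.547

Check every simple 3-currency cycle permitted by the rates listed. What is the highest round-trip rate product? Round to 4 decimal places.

1.1067

SEK→BRL→SGD→SEK: 0.4751 × 0.3558 × 6.547 = 1.10671
SEK→SGD→NZD→SEK: 0.1599 × 1.096 × 5.846 = 1.02451
SGD→NZD→BRL→SGD: 1.096 × 2.607 × 0.3558 = 1.01662
Maximum is SEK→BRL→SGD→SEK at 1.1067; arbitrage exists.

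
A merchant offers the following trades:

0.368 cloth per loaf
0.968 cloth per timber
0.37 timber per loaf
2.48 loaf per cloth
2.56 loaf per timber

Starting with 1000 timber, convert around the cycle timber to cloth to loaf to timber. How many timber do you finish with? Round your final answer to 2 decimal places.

1000 timber × 0.968 = 968 cloth
968 cloth × 2.48 = 2400.64 loaf
2400.64 loaf × 0.37 = 888.2368 timber

888.24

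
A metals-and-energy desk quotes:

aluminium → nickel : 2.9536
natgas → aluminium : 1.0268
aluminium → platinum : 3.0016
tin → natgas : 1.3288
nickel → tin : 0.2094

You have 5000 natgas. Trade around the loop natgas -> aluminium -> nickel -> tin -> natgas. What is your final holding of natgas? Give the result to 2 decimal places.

4219.33

5000 natgas × 1.0268 = 5134 aluminium
5134 aluminium × 2.9536 = 15163.7824 nickel
15163.7824 nickel × 0.2094 = 3175.29603456 tin
3175.29603456 tin × 1.3288 = 4219.333370723328 natgas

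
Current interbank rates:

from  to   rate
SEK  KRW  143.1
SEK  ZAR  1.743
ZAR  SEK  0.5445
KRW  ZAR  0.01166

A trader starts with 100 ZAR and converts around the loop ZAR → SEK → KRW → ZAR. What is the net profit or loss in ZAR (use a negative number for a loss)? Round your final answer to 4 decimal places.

100 ZAR × 0.5445 = 54.45 SEK
54.45 SEK × 143.1 = 7791.795 KRW
7791.795 KRW × 0.01166 = 90.8523297 ZAR
Net change: 90.8523297 − 100 = -9.1476703 ZAR

-9.1477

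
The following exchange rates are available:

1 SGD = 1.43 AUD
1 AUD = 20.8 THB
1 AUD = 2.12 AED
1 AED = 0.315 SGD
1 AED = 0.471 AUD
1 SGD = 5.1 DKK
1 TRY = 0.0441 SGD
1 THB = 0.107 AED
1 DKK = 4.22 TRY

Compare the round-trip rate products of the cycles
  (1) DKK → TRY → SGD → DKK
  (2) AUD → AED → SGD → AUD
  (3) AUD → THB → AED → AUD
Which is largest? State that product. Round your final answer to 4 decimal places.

(1) 4.22 × 0.0441 × 5.1 = 0.94912
(2) 2.12 × 0.315 × 1.43 = 0.95495
(3) 20.8 × 0.107 × 0.471 = 1.04826
Highest is cycle (3) at 1.0483 (>1, arbitrage).

1.0483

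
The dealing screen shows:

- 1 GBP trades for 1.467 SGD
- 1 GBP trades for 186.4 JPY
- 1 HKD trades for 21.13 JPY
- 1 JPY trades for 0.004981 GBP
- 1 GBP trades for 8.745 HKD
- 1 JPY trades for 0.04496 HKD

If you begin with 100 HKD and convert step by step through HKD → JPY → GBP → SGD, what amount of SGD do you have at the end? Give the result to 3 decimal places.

100 HKD × 21.13 = 2113 JPY
2113 JPY × 0.004981 = 10.524853 GBP
10.524853 GBP × 1.467 = 15.439959351 SGD

15.440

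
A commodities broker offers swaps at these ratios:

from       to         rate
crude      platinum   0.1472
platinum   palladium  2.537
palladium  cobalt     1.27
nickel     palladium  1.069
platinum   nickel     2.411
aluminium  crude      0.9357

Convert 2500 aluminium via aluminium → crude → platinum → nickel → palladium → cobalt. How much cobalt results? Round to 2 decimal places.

2500 aluminium × 0.9357 = 2339.25 crude
2339.25 crude × 0.1472 = 344.3376 platinum
344.3376 platinum × 2.411 = 830.1979536 nickel
830.1979536 nickel × 1.069 = 887.4816123984 palladium
887.4816123984 palladium × 1.27 = 1127.101647745968 cobalt

1127.10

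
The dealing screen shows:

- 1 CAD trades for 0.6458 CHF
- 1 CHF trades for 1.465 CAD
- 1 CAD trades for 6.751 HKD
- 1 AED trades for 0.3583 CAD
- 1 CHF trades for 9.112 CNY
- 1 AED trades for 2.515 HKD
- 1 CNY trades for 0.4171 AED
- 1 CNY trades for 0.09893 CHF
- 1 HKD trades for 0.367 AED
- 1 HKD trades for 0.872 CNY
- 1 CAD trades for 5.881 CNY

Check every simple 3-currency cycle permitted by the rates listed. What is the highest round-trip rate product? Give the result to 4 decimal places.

AED→HKD→CNY→AED: 2.515 × 0.872 × 0.4171 = 0.91473
AED→CAD→HKD→AED: 0.3583 × 6.751 × 0.367 = 0.88773
AED→CAD→CNY→AED: 0.3583 × 5.881 × 0.4171 = 0.87890
CNY→CHF→CAD→CNY: 0.09893 × 1.465 × 5.881 = 0.85235
Maximum is AED→HKD→CNY→AED at 0.9147; no arbitrage — every cycle loses value.

0.9147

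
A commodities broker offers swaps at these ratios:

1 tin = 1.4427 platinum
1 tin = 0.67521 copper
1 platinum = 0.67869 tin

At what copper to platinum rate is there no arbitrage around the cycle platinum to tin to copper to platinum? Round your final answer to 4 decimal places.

Known legs of the cycle: 0.67869 × 0.67521 = 0.4582582749
For no arbitrage the full-cycle product must be 1, so the missing rate is 1 / 0.4582582749 ≈ 2.182176.

2.1822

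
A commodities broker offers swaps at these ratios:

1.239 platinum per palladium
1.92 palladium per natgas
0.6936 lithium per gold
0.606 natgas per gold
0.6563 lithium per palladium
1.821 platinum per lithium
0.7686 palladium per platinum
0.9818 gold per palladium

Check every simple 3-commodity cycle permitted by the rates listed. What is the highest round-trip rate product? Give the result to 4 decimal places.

gold→natgas→palladium→gold: 0.606 × 1.92 × 0.9818 = 1.14234
platinum→palladium→lithium→platinum: 0.7686 × 0.6563 × 1.821 = 0.91857
Maximum is gold→natgas→palladium→gold at 1.1423; arbitrage exists.

1.1423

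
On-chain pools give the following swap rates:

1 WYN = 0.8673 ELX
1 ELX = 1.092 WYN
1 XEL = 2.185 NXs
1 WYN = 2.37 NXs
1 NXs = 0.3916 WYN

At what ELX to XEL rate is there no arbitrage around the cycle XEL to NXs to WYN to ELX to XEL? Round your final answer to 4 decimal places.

1.3475

Known legs of the cycle: 2.185 × 0.3916 × 0.8673 = 0.7421017758
For no arbitrage the full-cycle product must be 1, so the missing rate is 1 / 0.7421017758 ≈ 1.347524.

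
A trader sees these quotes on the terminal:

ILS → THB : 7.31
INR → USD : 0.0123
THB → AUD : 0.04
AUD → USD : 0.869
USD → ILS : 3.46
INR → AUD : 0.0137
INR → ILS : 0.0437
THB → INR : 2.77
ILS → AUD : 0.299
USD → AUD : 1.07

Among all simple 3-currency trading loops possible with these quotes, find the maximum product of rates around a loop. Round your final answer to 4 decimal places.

USD→ILS→AUD→USD: 3.46 × 0.299 × 0.869 = 0.89902
THB→INR→ILS→THB: 2.77 × 0.0437 × 7.31 = 0.88487
Maximum is USD→ILS→AUD→USD at 0.8990; no arbitrage — every cycle loses value.

0.8990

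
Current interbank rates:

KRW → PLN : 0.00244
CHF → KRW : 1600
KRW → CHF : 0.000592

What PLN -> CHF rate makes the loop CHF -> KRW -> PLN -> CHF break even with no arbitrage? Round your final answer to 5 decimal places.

0.25615

Known legs of the cycle: 1600 × 0.00244 = 3.904
For no arbitrage the full-cycle product must be 1, so the missing rate is 1 / 3.904 ≈ 0.2561475.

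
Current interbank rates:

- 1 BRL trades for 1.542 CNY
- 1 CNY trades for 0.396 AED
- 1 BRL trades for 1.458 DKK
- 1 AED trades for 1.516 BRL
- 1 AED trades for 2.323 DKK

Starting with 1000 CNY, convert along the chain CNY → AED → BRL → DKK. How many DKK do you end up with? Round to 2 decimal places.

1000 CNY × 0.396 = 396 AED
396 AED × 1.516 = 600.336 BRL
600.336 BRL × 1.458 = 875.289888 DKK

875.29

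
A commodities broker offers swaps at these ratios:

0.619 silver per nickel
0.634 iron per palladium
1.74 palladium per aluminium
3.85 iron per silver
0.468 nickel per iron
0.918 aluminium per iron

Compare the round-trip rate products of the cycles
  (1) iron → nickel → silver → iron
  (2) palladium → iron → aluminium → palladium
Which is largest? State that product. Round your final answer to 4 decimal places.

1.1153

(1) 0.468 × 0.619 × 3.85 = 1.11531
(2) 0.634 × 0.918 × 1.74 = 1.01270
Highest is cycle (1) at 1.1153 (>1, arbitrage).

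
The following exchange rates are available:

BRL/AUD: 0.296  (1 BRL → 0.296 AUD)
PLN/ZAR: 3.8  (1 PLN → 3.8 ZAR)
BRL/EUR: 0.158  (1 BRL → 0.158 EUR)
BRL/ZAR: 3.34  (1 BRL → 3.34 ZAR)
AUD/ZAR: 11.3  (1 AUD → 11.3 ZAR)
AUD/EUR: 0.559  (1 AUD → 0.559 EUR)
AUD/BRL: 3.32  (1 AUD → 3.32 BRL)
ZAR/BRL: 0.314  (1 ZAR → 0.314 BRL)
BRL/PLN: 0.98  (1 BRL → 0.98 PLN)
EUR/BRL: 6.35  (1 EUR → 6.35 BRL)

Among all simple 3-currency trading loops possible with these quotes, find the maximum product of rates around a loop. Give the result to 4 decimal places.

1.1693

ZAR→BRL→PLN→ZAR: 0.314 × 0.98 × 3.8 = 1.16934
EUR→BRL→AUD→EUR: 6.35 × 0.296 × 0.559 = 1.05070
ZAR→BRL→AUD→ZAR: 0.314 × 0.296 × 11.3 = 1.05027
Maximum is ZAR→BRL→PLN→ZAR at 1.1693; arbitrage exists.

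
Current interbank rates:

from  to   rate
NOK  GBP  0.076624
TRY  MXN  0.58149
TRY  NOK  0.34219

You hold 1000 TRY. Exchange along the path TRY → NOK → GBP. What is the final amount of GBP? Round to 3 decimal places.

1000 TRY × 0.34219 = 342.19 NOK
342.19 NOK × 0.076624 = 26.21996656 GBP

26.220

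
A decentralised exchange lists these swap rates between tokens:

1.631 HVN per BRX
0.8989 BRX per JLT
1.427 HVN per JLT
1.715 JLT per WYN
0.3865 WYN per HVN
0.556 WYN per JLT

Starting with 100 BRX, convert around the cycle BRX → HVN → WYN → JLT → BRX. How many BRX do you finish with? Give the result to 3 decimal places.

97.180

100 BRX × 1.631 = 163.1 HVN
163.1 HVN × 0.3865 = 63.03815 WYN
63.03815 WYN × 1.715 = 108.11042725 JLT
108.11042725 JLT × 0.8989 = 97.180463055025 BRX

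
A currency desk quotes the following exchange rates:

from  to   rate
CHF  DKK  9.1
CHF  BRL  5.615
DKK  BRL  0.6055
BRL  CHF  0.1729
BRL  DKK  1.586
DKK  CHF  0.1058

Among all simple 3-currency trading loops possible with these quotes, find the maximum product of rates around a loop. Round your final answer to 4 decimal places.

CHF→DKK→BRL→CHF: 9.1 × 0.6055 × 0.1729 = 0.95269
CHF→BRL→DKK→CHF: 5.615 × 1.586 × 0.1058 = 0.94219
Maximum is CHF→DKK→BRL→CHF at 0.9527; no arbitrage — every cycle loses value.

0.9527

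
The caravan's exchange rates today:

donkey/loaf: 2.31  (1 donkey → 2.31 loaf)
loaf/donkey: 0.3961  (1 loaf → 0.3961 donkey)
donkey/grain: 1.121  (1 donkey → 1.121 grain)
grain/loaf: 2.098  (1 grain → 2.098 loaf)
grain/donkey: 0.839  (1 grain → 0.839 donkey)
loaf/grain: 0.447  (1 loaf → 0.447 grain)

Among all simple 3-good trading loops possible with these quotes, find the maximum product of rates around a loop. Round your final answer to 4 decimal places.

0.9316

grain→loaf→donkey→grain: 2.098 × 0.3961 × 1.121 = 0.93157
grain→donkey→loaf→grain: 0.839 × 2.31 × 0.447 = 0.86633
Maximum is grain→loaf→donkey→grain at 0.9316; no arbitrage — every cycle loses value.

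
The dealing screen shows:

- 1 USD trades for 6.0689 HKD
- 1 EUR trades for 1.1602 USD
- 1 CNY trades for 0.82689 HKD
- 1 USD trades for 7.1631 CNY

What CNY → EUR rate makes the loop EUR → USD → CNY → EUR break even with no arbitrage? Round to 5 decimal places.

Known legs of the cycle: 1.1602 × 7.1631 = 8.31062862
For no arbitrage the full-cycle product must be 1, so the missing rate is 1 / 8.31062862 ≈ 0.1203278.

0.12033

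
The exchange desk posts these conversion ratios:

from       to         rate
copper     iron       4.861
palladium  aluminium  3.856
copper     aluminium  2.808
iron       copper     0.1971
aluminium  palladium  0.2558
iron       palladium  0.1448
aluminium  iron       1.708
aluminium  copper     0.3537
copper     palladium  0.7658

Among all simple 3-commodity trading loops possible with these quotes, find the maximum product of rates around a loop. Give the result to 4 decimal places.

aluminium→copper→palladium→aluminium: 0.3537 × 0.7658 × 3.856 = 1.04445
aluminium→iron→palladium→aluminium: 1.708 × 0.1448 × 3.856 = 0.95366
aluminium→iron→copper→aluminium: 1.708 × 0.1971 × 2.808 = 0.94530
Maximum is aluminium→copper→palladium→aluminium at 1.0444; arbitrage exists.

1.0444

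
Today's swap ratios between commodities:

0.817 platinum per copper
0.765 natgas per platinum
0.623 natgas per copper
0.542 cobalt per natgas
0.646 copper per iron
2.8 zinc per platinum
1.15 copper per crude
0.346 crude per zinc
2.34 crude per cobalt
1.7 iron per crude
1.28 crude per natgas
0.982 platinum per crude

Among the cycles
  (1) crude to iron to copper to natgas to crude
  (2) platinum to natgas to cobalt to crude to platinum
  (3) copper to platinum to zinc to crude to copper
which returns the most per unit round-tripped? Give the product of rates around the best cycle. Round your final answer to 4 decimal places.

0.9528

(1) 1.7 × 0.646 × 0.623 × 1.28 = 0.87575
(2) 0.765 × 0.542 × 2.34 × 0.982 = 0.95277
(3) 0.817 × 2.8 × 0.346 × 1.15 = 0.91024
Highest is cycle (2) at 0.9528 (≤1, no arbitrage).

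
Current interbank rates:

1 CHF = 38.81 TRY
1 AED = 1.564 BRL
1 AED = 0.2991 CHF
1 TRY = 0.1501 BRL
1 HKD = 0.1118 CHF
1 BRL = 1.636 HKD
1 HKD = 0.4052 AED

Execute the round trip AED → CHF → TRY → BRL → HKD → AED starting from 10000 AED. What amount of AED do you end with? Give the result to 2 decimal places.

11550.31

10000 AED × 0.2991 = 2991 CHF
2991 CHF × 38.81 = 116080.71 TRY
116080.71 TRY × 0.1501 = 17423.714571 BRL
17423.714571 BRL × 1.636 = 28505.197038156 HKD
28505.197038156 HKD × 0.4052 = 11550.3058398608112 AED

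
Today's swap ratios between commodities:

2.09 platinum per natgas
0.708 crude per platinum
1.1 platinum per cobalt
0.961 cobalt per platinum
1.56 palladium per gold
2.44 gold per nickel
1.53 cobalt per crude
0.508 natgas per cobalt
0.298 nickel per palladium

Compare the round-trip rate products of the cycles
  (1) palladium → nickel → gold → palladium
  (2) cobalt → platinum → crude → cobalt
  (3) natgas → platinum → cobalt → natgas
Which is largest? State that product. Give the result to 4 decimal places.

1.1916

(1) 0.298 × 2.44 × 1.56 = 1.13431
(2) 1.1 × 0.708 × 1.53 = 1.19156
(3) 2.09 × 0.961 × 0.508 = 1.02031
Highest is cycle (2) at 1.1916 (>1, arbitrage).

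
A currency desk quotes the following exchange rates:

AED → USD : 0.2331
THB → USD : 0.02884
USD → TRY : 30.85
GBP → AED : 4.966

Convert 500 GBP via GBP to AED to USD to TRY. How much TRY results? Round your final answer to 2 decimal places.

17855.59

500 GBP × 4.966 = 2483 AED
2483 AED × 0.2331 = 578.7873 USD
578.7873 USD × 30.85 = 17855.588205 TRY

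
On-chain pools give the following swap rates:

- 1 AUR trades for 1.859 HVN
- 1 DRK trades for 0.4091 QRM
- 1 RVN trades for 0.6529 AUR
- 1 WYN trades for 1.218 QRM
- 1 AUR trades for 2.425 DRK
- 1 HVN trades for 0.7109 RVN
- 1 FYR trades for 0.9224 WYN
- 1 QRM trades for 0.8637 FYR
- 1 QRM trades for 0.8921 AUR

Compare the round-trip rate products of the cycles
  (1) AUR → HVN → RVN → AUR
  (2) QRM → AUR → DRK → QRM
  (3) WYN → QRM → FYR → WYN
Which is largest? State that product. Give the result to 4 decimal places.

(1) 1.859 × 0.7109 × 0.6529 = 0.86285
(2) 0.8921 × 2.425 × 0.4091 = 0.88502
(3) 1.218 × 0.8637 × 0.9224 = 0.97035
Highest is cycle (3) at 0.9704 (≤1, no arbitrage).

0.9704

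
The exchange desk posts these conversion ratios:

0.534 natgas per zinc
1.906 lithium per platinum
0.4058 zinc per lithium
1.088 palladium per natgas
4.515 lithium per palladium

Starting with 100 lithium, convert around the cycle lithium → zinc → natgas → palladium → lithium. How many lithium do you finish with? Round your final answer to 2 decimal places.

100 lithium × 0.4058 = 40.58 zinc
40.58 zinc × 0.534 = 21.66972 natgas
21.66972 natgas × 1.088 = 23.57665536 palladium
23.57665536 palladium × 4.515 = 106.4485989504 lithium

106.45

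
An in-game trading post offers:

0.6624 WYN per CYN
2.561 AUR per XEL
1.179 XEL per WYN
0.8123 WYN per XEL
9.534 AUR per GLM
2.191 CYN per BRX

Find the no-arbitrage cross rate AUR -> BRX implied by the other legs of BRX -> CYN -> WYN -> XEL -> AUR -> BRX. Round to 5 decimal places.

Known legs of the cycle: 2.191 × 0.6624 × 1.179 × 2.561 = 4.3821383520096
For no arbitrage the full-cycle product must be 1, so the missing rate is 1 / 4.3821383520096 ≈ 0.2281991.

0.22820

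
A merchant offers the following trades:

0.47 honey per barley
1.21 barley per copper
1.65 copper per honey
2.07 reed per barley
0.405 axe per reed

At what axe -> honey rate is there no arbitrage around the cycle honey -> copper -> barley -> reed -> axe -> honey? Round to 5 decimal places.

Known legs of the cycle: 1.65 × 1.21 × 2.07 × 0.405 = 1.673765775
For no arbitrage the full-cycle product must be 1, so the missing rate is 1 / 1.673765775 ≈ 0.5974552.

0.59746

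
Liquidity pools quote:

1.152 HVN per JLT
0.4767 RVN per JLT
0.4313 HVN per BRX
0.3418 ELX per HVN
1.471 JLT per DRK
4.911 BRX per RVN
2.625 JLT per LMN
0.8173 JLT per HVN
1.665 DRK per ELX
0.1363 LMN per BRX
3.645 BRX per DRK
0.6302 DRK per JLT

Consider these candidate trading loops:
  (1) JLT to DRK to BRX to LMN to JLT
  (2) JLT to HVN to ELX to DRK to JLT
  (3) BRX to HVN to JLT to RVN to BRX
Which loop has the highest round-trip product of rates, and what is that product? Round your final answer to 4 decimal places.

0.9644

(1) 0.6302 × 3.645 × 0.1363 × 2.625 = 0.82187
(2) 1.152 × 0.3418 × 1.665 × 1.471 = 0.96439
(3) 0.4313 × 0.8173 × 0.4767 × 4.911 = 0.82523
Highest is cycle (2) at 0.9644 (≤1, no arbitrage).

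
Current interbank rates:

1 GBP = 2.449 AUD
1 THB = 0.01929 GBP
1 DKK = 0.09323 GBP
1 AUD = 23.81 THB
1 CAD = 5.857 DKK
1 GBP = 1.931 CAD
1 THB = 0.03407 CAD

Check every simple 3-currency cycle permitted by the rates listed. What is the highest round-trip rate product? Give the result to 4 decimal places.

1.1248

THB→GBP→AUD→THB: 0.01929 × 2.449 × 23.81 = 1.12481
GBP→CAD→DKK→GBP: 1.931 × 5.857 × 0.09323 = 1.05442
Maximum is THB→GBP→AUD→THB at 1.1248; arbitrage exists.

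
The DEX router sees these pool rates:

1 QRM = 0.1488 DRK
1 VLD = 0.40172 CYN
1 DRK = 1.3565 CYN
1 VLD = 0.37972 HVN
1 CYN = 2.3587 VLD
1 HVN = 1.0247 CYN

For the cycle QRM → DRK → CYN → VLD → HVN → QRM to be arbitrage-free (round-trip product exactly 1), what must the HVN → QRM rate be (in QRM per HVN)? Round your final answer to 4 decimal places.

Known legs of the cycle: 0.1488 × 1.3565 × 2.3587 × 0.37972 = 0.1807835492858208
For no arbitrage the full-cycle product must be 1, so the missing rate is 1 / 0.1807835492858208 ≈ 5.531477.

5.5315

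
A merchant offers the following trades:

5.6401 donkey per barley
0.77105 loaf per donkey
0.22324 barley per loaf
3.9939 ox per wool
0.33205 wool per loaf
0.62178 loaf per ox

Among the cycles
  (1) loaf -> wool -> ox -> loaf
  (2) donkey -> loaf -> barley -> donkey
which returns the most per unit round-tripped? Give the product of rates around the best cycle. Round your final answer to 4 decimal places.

(1) 0.33205 × 3.9939 × 0.62178 = 0.82459
(2) 0.77105 × 0.22324 × 5.6401 = 0.97083
Highest is cycle (2) at 0.9708 (≤1, no arbitrage).

0.9708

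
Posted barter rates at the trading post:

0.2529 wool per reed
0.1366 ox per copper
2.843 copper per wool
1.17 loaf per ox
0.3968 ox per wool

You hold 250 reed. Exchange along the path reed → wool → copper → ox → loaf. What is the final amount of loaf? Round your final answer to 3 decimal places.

28.728

250 reed × 0.2529 = 63.225 wool
63.225 wool × 2.843 = 179.748675 copper
179.748675 copper × 0.1366 = 24.553669005 ox
24.553669005 ox × 1.17 = 28.72779273585 loaf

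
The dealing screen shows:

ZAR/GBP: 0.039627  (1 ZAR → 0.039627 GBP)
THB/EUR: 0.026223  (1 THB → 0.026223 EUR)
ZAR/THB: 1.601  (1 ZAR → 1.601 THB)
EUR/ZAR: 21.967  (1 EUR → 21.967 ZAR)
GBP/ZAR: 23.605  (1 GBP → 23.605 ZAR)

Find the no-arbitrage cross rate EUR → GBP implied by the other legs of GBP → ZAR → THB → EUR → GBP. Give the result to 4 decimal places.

1.0091

Known legs of the cycle: 23.605 × 1.601 × 0.026223 = 0.991009257915
For no arbitrage the full-cycle product must be 1, so the missing rate is 1 / 0.991009257915 ≈ 1.009072.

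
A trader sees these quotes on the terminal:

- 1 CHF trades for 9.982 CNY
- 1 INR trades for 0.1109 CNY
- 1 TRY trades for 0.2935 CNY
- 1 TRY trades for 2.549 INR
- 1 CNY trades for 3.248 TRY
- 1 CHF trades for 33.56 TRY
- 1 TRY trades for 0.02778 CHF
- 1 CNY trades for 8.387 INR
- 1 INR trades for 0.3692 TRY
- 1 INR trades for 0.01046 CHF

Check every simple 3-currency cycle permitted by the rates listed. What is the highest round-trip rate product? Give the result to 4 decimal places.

0.9182

INR→CNY→TRY→INR: 0.1109 × 3.248 × 2.549 = 0.91816
INR→TRY→CNY→INR: 0.3692 × 0.2935 × 8.387 = 0.90882
CHF→CNY→TRY→CHF: 9.982 × 3.248 × 0.02778 = 0.90067
INR→CHF→TRY→INR: 0.01046 × 33.56 × 2.549 = 0.89479
INR→CHF→CNY→INR: 0.01046 × 9.982 × 8.387 = 0.87570
Maximum is INR→CNY→TRY→INR at 0.9182; no arbitrage — every cycle loses value.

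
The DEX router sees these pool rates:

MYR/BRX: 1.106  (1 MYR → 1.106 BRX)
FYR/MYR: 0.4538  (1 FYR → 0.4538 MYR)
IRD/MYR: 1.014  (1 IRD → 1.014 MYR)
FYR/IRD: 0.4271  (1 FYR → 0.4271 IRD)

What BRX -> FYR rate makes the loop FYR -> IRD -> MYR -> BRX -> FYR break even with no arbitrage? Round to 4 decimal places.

2.0877

Known legs of the cycle: 0.4271 × 1.014 × 1.106 = 0.4789858164
For no arbitrage the full-cycle product must be 1, so the missing rate is 1 / 0.4789858164 ≈ 2.087744.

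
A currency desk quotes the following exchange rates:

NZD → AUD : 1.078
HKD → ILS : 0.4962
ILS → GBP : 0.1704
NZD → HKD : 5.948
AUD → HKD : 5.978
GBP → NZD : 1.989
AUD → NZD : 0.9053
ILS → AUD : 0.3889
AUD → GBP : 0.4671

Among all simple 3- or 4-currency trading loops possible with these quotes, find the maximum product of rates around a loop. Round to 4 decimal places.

1.1536

HKD→ILS→AUD→HKD: 0.4962 × 0.3889 × 5.978 = 1.15359
HKD→ILS→AUD→NZD→HKD: 0.4962 × 0.3889 × 0.9053 × 5.948 = 1.03910
AUD→GBP→NZD→AUD: 0.4671 × 1.989 × 1.078 = 1.00153
HKD→ILS→GBP→NZD→HKD: 0.4962 × 0.1704 × 1.989 × 5.948 = 1.00030
Maximum is HKD→ILS→AUD→HKD at 1.1536; arbitrage exists.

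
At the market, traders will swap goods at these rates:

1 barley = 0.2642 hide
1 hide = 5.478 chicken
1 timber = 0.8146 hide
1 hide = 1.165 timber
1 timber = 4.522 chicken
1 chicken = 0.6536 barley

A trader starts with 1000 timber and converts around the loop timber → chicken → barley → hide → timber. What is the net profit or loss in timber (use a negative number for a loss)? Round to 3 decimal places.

1000 timber × 4.522 = 4522 chicken
4522 chicken × 0.6536 = 2955.5792 barley
2955.5792 barley × 0.2642 = 780.86402464 hide
780.86402464 hide × 1.165 = 909.7065887056 timber
Net change: 909.7065887056 − 1000 = -90.2934112944 timber

-90.293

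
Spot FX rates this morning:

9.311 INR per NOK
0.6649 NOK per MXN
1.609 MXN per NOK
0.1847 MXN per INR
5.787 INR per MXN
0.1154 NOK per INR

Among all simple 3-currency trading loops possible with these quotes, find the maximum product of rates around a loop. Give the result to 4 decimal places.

INR→MXN→NOK→INR: 0.1847 × 0.6649 × 9.311 = 1.14346
INR→NOK→MXN→INR: 0.1154 × 1.609 × 5.787 = 1.07452
Maximum is INR→MXN→NOK→INR at 1.1435; arbitrage exists.

1.1435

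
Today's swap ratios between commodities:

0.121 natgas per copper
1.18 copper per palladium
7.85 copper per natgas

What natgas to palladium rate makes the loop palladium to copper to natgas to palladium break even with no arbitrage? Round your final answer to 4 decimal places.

Known legs of the cycle: 1.18 × 0.121 = 0.14278
For no arbitrage the full-cycle product must be 1, so the missing rate is 1 / 0.14278 ≈ 7.003782.

7.0038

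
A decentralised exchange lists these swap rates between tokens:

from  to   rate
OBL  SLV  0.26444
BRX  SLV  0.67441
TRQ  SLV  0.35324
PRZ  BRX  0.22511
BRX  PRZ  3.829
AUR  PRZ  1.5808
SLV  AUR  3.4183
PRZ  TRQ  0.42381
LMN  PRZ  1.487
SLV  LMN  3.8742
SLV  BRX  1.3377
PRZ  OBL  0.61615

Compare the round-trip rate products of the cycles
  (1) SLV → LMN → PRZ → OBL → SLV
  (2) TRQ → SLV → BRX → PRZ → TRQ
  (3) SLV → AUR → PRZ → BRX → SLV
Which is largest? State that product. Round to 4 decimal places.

(1) 3.8742 × 1.487 × 0.61615 × 0.26444 = 0.93866
(2) 0.35324 × 1.3377 × 3.829 × 0.42381 = 0.76681
(3) 3.4183 × 1.5808 × 0.22511 × 0.67441 = 0.82036
Highest is cycle (1) at 0.9387 (≤1, no arbitrage).

0.9387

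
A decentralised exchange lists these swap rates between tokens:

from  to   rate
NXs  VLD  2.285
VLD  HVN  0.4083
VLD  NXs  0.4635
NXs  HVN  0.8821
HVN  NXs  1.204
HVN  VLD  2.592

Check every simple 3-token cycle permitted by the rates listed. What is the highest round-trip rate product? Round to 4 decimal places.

HVN→NXs→VLD→HVN: 1.204 × 2.285 × 0.4083 = 1.12329
HVN→VLD→NXs→HVN: 2.592 × 0.4635 × 0.8821 = 1.05975
Maximum is HVN→NXs→VLD→HVN at 1.1233; arbitrage exists.

1.1233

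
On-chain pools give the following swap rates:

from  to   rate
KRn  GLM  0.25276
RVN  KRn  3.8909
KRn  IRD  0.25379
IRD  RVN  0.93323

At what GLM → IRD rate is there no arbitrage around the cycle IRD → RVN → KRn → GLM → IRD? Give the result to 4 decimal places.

Known legs of the cycle: 0.93323 × 3.8909 × 0.25276 = 0.91779800046532
For no arbitrage the full-cycle product must be 1, so the missing rate is 1 / 0.91779800046532 ≈ 1.089564.

1.0896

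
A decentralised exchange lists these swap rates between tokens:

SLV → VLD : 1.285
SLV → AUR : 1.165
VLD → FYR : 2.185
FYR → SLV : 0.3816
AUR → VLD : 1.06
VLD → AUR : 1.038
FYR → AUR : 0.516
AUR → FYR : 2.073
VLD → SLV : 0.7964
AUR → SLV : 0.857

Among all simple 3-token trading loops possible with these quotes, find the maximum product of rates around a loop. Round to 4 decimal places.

1.1951

VLD→FYR→AUR→VLD: 2.185 × 0.516 × 1.06 = 1.19511
VLD→AUR→SLV→VLD: 1.038 × 0.857 × 1.285 = 1.14309
VLD→FYR→SLV→VLD: 2.185 × 0.3816 × 1.285 = 1.07143
VLD→SLV→AUR→VLD: 0.7964 × 1.165 × 1.06 = 0.98347
SLV→AUR→FYR→SLV: 1.165 × 2.073 × 0.3816 = 0.92158
Maximum is VLD→FYR→AUR→VLD at 1.1951; arbitrage exists.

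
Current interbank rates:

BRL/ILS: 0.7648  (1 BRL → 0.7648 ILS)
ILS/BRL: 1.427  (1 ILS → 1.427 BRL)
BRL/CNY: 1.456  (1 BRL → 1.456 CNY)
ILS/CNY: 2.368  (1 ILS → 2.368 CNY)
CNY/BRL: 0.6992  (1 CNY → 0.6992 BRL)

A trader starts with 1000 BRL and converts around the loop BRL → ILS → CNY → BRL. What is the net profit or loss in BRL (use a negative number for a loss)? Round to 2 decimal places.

1000 BRL × 0.7648 = 764.8 ILS
764.8 ILS × 2.368 = 1811.0464 CNY
1811.0464 CNY × 0.6992 = 1266.28364288 BRL
Net change: 1266.28364288 − 1000 = 266.28364288 BRL

266.28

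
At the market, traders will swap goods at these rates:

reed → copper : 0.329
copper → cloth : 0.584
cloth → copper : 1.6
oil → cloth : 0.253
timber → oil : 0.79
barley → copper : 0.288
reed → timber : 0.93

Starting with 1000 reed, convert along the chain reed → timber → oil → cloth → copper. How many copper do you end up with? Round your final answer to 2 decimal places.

1000 reed × 0.93 = 930 timber
930 timber × 0.79 = 734.7 oil
734.7 oil × 0.253 = 185.8791 cloth
185.8791 cloth × 1.6 = 297.40656 copper

297.41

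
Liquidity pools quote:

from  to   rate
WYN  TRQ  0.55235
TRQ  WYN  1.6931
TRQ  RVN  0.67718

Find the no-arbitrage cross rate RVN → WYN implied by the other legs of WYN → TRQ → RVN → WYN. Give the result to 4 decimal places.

2.6735

Known legs of the cycle: 0.55235 × 0.67718 = 0.374040373
For no arbitrage the full-cycle product must be 1, so the missing rate is 1 / 0.374040373 ≈ 2.673508.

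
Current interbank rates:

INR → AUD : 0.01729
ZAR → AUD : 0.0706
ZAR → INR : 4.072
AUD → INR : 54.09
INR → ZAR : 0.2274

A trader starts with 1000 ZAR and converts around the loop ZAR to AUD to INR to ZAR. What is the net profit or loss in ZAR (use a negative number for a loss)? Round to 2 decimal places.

1000 ZAR × 0.0706 = 70.6 AUD
70.6 AUD × 54.09 = 3818.754 INR
3818.754 INR × 0.2274 = 868.3846596 ZAR
Net change: 868.3846596 − 1000 = -131.6153404 ZAR

-131.62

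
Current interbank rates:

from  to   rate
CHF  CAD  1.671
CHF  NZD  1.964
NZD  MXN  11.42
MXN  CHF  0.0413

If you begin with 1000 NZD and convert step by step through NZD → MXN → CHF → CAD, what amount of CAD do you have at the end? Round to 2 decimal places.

1000 NZD × 11.42 = 11420 MXN
11420 MXN × 0.0413 = 471.646 CHF
471.646 CHF × 1.671 = 788.120466 CAD

788.12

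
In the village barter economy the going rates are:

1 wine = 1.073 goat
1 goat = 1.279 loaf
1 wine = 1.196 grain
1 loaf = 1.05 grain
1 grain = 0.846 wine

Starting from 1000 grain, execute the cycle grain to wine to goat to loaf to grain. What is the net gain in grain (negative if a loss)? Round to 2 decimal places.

219.07

1000 grain × 0.846 = 846 wine
846 wine × 1.073 = 907.758 goat
907.758 goat × 1.279 = 1161.022482 loaf
1161.022482 loaf × 1.05 = 1219.0736061 grain
Net change: 1219.0736061 − 1000 = 219.0736061 grain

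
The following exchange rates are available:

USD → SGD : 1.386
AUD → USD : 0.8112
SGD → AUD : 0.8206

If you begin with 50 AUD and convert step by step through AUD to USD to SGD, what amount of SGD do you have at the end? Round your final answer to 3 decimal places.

50 AUD × 0.8112 = 40.56 USD
40.56 USD × 1.386 = 56.21616 SGD

56.216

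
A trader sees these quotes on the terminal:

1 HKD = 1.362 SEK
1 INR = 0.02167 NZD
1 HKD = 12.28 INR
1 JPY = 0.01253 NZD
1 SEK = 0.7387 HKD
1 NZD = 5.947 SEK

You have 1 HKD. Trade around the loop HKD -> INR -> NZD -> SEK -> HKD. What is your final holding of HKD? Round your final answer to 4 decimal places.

1.1690

1 HKD × 12.28 = 12.28 INR
12.28 INR × 0.02167 = 0.2661076 NZD
0.2661076 NZD × 5.947 = 1.5825418972 SEK
1.5825418972 SEK × 0.7387 = 1.16902369946164 HKD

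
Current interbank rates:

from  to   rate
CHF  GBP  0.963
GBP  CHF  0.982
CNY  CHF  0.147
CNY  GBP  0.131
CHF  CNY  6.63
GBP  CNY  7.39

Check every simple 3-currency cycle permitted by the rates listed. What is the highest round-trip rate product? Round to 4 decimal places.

1.0461

GBP→CNY→CHF→GBP: 7.39 × 0.147 × 0.963 = 1.04614
GBP→CHF→CNY→GBP: 0.982 × 6.63 × 0.131 = 0.85290
Maximum is GBP→CNY→CHF→GBP at 1.0461; arbitrage exists.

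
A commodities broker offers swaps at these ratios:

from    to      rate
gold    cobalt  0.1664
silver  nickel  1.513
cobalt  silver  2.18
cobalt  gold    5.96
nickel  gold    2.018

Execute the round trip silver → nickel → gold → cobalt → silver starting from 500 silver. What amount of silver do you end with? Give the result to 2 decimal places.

500 silver × 1.513 = 756.5 nickel
756.5 nickel × 2.018 = 1526.617 gold
1526.617 gold × 0.1664 = 254.0290688 cobalt
254.0290688 cobalt × 2.18 = 553.783369984 silver

553.78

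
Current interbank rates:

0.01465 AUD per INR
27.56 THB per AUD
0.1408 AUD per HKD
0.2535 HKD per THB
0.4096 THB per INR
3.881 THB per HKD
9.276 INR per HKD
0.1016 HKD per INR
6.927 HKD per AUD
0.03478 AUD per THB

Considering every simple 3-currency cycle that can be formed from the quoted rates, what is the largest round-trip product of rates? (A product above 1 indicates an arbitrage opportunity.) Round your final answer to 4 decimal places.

HKD→AUD→THB→HKD: 0.1408 × 27.56 × 0.2535 = 0.98369
INR→THB→HKD→INR: 0.4096 × 0.2535 × 9.276 = 0.96316
INR→AUD→HKD→INR: 0.01465 × 6.927 × 9.276 = 0.94133
HKD→THB→AUD→HKD: 3.881 × 0.03478 × 6.927 = 0.93501
Maximum is HKD→AUD→THB→HKD at 0.9837; no arbitrage — every cycle loses value.

0.9837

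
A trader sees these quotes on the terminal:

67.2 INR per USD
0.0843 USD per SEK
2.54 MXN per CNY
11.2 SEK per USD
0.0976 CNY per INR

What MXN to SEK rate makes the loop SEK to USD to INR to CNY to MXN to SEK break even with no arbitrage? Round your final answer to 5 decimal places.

Known legs of the cycle: 0.0843 × 67.2 × 0.0976 × 2.54 = 1.40436624384
For no arbitrage the full-cycle product must be 1, so the missing rate is 1 / 1.40436624384 ≈ 0.7120650.

0.71206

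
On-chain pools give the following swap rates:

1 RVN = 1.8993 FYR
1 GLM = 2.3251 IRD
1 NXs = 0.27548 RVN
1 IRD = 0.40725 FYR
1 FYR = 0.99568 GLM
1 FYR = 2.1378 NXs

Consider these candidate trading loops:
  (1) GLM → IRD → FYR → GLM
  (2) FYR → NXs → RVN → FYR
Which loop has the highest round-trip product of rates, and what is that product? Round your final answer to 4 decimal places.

1.1185

(1) 2.3251 × 0.40725 × 0.99568 = 0.94281
(2) 2.1378 × 0.27548 × 1.8993 = 1.11854
Highest is cycle (2) at 1.1185 (>1, arbitrage).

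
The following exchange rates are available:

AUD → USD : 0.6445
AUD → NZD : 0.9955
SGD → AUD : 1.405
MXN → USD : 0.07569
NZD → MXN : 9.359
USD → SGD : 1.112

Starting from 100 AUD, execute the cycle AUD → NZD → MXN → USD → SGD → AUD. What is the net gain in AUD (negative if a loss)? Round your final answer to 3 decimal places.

10.177

100 AUD × 0.9955 = 99.55 NZD
99.55 NZD × 9.359 = 931.68845 MXN
931.68845 MXN × 0.07569 = 70.5194987805 USD
70.5194987805 USD × 1.112 = 78.417682643916 SGD
78.417682643916 SGD × 1.405 = 110.17684411470198 AUD
Net change: 110.17684411470198 − 100 = 10.17684411470198 AUD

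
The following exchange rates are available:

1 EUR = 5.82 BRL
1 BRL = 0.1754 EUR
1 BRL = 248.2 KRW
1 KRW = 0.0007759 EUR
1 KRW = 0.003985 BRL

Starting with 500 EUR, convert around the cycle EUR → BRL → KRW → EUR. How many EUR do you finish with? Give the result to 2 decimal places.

500 EUR × 5.82 = 2910 BRL
2910 BRL × 248.2 = 722262 KRW
722262 KRW × 0.0007759 = 560.4030858 EUR

560.40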